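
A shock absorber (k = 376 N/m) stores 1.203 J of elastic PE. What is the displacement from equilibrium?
x = √(2·PE/k) = √(2·1.203/376) = 0.07999 m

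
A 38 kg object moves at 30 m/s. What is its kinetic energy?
KE = ½mv² = ½(38)(30)² = 17100.0 J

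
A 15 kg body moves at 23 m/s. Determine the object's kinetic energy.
KE = ½mv² = ½(15)(23)² = 3967.5 J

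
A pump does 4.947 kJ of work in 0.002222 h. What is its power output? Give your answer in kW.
Convert to SI: W = 4947.0 J, t = 7.9992 s
P = W/t = 4947.0/7.9992 = 618.437 W = 0.6184 kW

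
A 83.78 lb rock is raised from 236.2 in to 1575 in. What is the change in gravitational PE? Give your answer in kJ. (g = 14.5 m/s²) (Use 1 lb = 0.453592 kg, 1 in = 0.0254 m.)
Convert to SI: m = 38.0019 kg, Δh = 34.0055 m
ΔPE = mgΔh = (38.0019)(14.5)(34.0055) = 18738.0 J = 18.74 kJ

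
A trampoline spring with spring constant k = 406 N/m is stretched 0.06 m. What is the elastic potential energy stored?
PE = ½kx² = ½(406)(0.06)² = 0.7308 J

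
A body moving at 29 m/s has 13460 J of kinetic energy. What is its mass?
m = 2·KE/v² = 2·13460/(29)² = 32.01 kg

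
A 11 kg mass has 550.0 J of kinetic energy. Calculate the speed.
v = √(2·KE/m) = √(2·550.0/11) = 10.0 m/s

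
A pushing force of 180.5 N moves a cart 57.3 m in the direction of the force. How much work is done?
W = F·d = (180.5)(57.3) = 10340 J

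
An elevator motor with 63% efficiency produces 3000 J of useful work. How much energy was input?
W_in = W_out/η = 3000/0.63 = 4762 J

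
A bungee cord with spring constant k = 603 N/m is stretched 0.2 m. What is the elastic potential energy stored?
PE = ½kx² = ½(603)(0.2)² = 12.06 J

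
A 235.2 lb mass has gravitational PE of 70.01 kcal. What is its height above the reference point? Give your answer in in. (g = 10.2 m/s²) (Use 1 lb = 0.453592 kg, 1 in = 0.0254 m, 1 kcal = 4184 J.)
Convert to SI: m = 106.685 kg, PE = 292922 J
h = PE/(mg) = 292922/(106.685·10.2) = 269.184 m = 10600 in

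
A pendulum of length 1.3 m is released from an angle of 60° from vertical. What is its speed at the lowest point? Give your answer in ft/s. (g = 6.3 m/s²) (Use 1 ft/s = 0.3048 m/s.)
h = L(1 − cosθ) = 1.3(1 − cos60°) = 0.65 m
v = √(2gh) = √(2·6.3·0.65) = 2.86182 m/s = 9.389 ft/s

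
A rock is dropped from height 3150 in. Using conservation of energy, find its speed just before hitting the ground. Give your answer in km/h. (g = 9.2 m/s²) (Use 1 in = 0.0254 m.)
Convert to SI: h = 80.01 m
mgh = ½mv² ⇒ v = √(2gh) = √(2·9.2·80.01) = 38.3691 m/s = 138.1 km/h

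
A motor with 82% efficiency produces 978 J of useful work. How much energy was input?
W_in = W_out/η = 978/0.82 = 1193 J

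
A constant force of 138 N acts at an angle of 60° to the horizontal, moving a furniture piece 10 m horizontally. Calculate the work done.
W = F·d·cosθ = (138)(10)cos(60°) = 690.0 J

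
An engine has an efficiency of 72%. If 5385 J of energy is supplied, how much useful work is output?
W_out = η·W_in = 0.72·5385 = 3877.2 J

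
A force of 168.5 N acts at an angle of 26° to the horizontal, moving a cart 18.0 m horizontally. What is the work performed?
W = F·d·cosθ = (168.5)(18.0)cos(26°) = 2726 J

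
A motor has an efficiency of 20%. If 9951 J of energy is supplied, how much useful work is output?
W_out = η·W_in = 0.2·9951 = 1990.2 J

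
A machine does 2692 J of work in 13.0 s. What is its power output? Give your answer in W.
P = W/t = 2692.0/13.0 = 207.1 W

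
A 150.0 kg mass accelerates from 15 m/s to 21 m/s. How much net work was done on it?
W = ΔKE = ½m(v₂² − v₁²) = ½(150.0)(21² − 15²) = 16200.0 J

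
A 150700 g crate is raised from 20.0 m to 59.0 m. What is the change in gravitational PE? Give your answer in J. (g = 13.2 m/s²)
Convert to SI: m = 150.7 kg, Δh = 39.0 m
ΔPE = mgΔh = (150.7)(13.2)(39.0) = 77580 J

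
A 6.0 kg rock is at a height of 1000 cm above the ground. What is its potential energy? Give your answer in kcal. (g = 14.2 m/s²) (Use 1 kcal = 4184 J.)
Convert to SI: m = 6.0 kg, h = 10.0 m
PE = mgh = (6.0)(14.2)(10.0) = 852.0 J = 0.2036 kcal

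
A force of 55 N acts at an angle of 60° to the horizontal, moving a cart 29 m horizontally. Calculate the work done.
W = F·d·cosθ = (55)(29)cos(60°) = 797.5 J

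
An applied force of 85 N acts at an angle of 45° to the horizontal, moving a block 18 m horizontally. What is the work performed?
W = F·d·cosθ = (85)(18)cos(45°) = 1082 J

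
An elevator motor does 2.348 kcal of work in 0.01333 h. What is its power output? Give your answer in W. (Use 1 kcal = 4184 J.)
Convert to SI: W = 9824.03 J, t = 47.988 s
P = W/t = 9824.03/47.988 = 204.7 W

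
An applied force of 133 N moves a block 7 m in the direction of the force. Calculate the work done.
W = F·d = (133)(7) = 931.0 J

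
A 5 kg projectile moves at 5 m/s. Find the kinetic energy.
KE = ½mv² = ½(5)(5)² = 62.5 J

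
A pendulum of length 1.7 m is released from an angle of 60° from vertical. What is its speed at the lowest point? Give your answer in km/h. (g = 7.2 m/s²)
h = L(1 − cosθ) = 1.7(1 − cos60°) = 0.85 m
v = √(2gh) = √(2·7.2·0.85) = 3.49857 m/s = 12.59 km/h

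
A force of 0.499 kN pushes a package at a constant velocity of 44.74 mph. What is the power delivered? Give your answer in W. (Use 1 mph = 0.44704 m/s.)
Convert to SI: F = 499.0 N, v = 20.0006 m/s
P = Fv = (499.0)(20.0006) = 9980 W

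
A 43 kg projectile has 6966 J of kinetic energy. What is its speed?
v = √(2·KE/m) = √(2·6966/43) = 18.0 m/s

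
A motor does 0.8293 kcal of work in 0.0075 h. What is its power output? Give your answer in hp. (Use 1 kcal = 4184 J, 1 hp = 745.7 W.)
Convert to SI: W = 3469.79 J, t = 27.0 s
P = W/t = 3469.79/27.0 = 128.511 W = 0.1723 hp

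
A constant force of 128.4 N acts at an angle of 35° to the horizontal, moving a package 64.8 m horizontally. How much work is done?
W = F·d·cosθ = (128.4)(64.8)cos(35°) = 6816 J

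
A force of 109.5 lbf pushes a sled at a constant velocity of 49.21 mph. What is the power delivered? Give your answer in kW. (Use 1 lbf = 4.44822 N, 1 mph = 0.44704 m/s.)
Convert to SI: F = 487.08 N, v = 21.9988 m/s
P = Fv = (487.08)(21.9988) = 10715.2 W = 10.72 kW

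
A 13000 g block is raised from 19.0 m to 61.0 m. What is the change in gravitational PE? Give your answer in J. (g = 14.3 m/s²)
Convert to SI: m = 13.0 kg, Δh = 42.0 m
ΔPE = mgΔh = (13.0)(14.3)(42.0) = 7808 J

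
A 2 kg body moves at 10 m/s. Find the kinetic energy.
KE = ½mv² = ½(2)(10)² = 100.0 J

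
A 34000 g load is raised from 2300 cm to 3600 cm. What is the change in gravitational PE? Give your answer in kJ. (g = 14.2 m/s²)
Convert to SI: m = 34.0 kg, Δh = 13.0 m
ΔPE = mgΔh = (34.0)(14.2)(13.0) = 6276.4 J = 6.276 kJ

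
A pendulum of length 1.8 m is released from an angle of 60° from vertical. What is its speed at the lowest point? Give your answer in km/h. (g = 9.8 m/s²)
h = L(1 − cosθ) = 1.8(1 − cos60°) = 0.9 m
v = √(2gh) = √(2·9.8·0.9) = 4.2 m/s = 15.12 km/h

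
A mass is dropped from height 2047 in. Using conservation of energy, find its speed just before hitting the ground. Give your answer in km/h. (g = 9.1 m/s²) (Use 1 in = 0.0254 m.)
Convert to SI: h = 51.9938 m
mgh = ½mv² ⇒ v = √(2gh) = √(2·9.1·51.9938) = 30.7618 m/s = 110.7 km/h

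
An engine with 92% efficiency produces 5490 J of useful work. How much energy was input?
W_in = W_out/η = 5490/0.92 = 5967 J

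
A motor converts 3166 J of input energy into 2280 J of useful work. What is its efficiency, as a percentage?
η = W_out/W_in = 2280/3166 = 72.02%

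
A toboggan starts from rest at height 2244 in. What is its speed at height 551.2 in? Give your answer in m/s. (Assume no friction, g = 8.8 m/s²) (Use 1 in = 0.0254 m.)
Convert to SI: h₁−h₂ = 42.9971 m
mgh₁ = mgh₂ + ½mv² ⇒ v = √(2g(h₁−h₂)) = √(2·8.8·42.9971) = 27.51 m/s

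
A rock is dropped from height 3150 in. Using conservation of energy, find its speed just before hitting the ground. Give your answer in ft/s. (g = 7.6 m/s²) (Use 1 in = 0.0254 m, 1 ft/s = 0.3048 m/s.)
Convert to SI: h = 80.01 m
mgh = ½mv² ⇒ v = √(2gh) = √(2·7.6·80.01) = 34.8734 m/s = 114.4 ft/s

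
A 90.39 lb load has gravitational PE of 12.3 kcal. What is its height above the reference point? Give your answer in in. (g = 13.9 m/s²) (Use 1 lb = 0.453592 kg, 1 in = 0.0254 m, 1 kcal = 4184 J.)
Convert to SI: m = 41.0002 kg, PE = 51463.2 J
h = PE/(mg) = 51463.2/(41.0002·13.9) = 90.3018 m = 3555 in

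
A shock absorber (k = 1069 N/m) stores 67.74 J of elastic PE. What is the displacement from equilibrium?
x = √(2·PE/k) = √(2·67.74/1069) = 0.356 m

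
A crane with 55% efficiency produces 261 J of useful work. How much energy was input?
W_in = W_out/η = 261/0.55 = 474.5 J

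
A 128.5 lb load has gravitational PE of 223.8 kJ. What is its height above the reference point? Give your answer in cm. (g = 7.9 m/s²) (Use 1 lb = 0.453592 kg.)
Convert to SI: m = 58.2866 kg, PE = 223800 J
h = PE/(mg) = 223800/(58.2866·7.9) = 486.032 m = 48600 cm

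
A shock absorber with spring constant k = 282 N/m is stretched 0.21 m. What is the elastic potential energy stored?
PE = ½kx² = ½(282)(0.21)² = 6.218 J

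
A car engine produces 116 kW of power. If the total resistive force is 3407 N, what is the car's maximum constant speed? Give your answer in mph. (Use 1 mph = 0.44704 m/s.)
P = Fv ⇒ v = P/F = 116000 W/3407.0 N = 34.0475 m/s = 76.16 mph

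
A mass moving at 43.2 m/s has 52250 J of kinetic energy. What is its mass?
m = 2·KE/v² = 2·52250/(43.2)² = 55.99 kg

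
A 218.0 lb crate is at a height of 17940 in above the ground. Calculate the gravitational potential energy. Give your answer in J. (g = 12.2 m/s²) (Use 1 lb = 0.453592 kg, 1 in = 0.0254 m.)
Convert to SI: m = 98.8831 kg, h = 455.676 m
PE = mgh = (98.8831)(12.2)(455.676) = 549700 J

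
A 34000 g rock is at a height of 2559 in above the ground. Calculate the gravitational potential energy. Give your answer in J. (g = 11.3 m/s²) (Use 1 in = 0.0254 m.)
Convert to SI: m = 34.0 kg, h = 64.9986 m
PE = mgh = (34.0)(11.3)(64.9986) = 24970 J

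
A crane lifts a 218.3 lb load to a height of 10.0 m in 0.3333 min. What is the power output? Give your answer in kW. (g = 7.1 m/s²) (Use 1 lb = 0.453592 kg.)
Convert to SI: m = 99.0191 kg, h = 10.0 m, t = 19.998 s
P = mgh/t = (99.0191)(7.1)(10.0)/19.998 = 351.553 W = 0.3516 kW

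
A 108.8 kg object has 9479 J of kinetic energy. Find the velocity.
v = √(2·KE/m) = √(2·9479/108.8) = 13.2 m/s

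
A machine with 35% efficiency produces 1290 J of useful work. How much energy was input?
W_in = W_out/η = 1290/0.35 = 3686 J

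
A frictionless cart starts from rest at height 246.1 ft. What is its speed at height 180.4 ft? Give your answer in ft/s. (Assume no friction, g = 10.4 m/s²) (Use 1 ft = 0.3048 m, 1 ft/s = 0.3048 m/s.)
Convert to SI: h₁−h₂ = 20.0254 m
mgh₁ = mgh₂ + ½mv² ⇒ v = √(2g(h₁−h₂)) = √(2·10.4·20.0254) = 20.409 m/s = 66.96 ft/s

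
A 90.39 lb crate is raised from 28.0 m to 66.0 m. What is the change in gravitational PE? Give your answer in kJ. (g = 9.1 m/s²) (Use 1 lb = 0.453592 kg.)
Convert to SI: m = 41.0002 kg, Δh = 38.0 m
ΔPE = mgΔh = (41.0002)(9.1)(38.0) = 14177.9 J = 14.18 kJ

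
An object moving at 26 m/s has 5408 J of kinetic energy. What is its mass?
m = 2·KE/v² = 2·5408/(26)² = 16.0 kg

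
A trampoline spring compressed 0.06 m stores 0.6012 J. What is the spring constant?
k = 2·PE/x² = 2·0.6012/(0.06)² = 334.0 N/m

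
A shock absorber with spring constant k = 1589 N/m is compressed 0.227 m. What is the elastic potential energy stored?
PE = ½kx² = ½(1589)(0.227)² = 40.94 J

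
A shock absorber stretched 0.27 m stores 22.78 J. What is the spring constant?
k = 2·PE/x² = 2·22.78/(0.27)² = 625.0 N/m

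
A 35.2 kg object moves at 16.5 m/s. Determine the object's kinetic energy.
KE = ½mv² = ½(35.2)(16.5)² = 4792 J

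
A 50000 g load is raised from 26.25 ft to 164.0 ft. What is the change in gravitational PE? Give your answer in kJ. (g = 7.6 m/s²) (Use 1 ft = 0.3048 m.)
Convert to SI: m = 50.0 kg, Δh = 41.9862 m
ΔPE = mgΔh = (50.0)(7.6)(41.9862) = 15954.8 J = 15.95 kJ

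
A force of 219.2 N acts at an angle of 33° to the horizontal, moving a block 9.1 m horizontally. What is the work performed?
W = F·d·cosθ = (219.2)(9.1)cos(33°) = 1673 J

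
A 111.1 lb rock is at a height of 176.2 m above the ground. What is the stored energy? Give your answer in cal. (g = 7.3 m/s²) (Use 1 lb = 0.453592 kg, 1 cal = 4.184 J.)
Convert to SI: m = 50.3941 kg, h = 176.2 m
PE = mgh = (50.3941)(7.3)(176.2) = 64819.9 J = 15490 cal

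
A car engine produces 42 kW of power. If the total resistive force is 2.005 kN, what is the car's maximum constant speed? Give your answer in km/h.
Convert to SI: F = 2005.0 N
P = Fv ⇒ v = P/F = 42000 W/2005.0 N = 20.9476 m/s = 75.41 km/h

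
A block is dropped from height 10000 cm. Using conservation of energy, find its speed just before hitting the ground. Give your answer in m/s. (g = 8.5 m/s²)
Convert to SI: h = 100.0 m
mgh = ½mv² ⇒ v = √(2gh) = √(2·8.5·100.0) = 41.23 m/s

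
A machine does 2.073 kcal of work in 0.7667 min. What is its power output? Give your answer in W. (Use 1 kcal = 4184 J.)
Convert to SI: W = 8673.43 J, t = 46.002 s
P = W/t = 8673.43/46.002 = 188.5 W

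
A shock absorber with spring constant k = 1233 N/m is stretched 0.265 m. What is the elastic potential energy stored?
PE = ½kx² = ½(1233)(0.265)² = 43.29 J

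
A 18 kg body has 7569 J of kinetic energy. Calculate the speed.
v = √(2·KE/m) = √(2·7569/18) = 29.0 m/s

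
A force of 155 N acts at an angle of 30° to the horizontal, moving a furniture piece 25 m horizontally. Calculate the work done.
W = F·d·cosθ = (155)(25)cos(30°) = 3356 J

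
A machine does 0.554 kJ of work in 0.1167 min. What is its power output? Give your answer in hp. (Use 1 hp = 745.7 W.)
Convert to SI: W = 554.0 J, t = 7.002 s
P = W/t = 554.0/7.002 = 79.1203 W = 0.1061 hp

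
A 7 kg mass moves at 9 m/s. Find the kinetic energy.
KE = ½mv² = ½(7)(9)² = 283.5 J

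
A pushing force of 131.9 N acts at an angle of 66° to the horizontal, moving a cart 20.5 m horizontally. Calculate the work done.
W = F·d·cosθ = (131.9)(20.5)cos(66°) = 1100 J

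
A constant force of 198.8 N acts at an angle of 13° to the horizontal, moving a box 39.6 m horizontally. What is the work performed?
W = F·d·cosθ = (198.8)(39.6)cos(13°) = 7671 J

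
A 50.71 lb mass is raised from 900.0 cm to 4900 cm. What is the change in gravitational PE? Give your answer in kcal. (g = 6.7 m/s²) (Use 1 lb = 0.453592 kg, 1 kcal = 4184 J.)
Convert to SI: m = 23.0017 kg, Δh = 40.0 m
ΔPE = mgΔh = (23.0017)(6.7)(40.0) = 6164.44 J = 1.473 kcal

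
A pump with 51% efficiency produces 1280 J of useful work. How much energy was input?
W_in = W_out/η = 1280/0.51 = 2510 J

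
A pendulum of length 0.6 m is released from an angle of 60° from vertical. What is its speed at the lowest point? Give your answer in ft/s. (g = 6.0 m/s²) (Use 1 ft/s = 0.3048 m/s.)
h = L(1 − cosθ) = 0.6(1 − cos60°) = 0.3 m
v = √(2gh) = √(2·6.0·0.3) = 1.89737 m/s = 6.225 ft/s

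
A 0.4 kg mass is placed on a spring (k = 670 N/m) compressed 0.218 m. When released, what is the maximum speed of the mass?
½kx² = ½mv² ⇒ v = x√(k/m) = (0.218)√(670/0.4) = 8.922 m/s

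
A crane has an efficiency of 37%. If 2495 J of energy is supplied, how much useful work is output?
W_out = η·W_in = 0.37·2495 = 923.15 J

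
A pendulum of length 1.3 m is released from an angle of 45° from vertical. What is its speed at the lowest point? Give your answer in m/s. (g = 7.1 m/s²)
h = L(1 − cosθ) = 1.3(1 − cos45°) = 0.380761 m
v = √(2gh) = √(2·7.1·0.380761) = 2.325 m/s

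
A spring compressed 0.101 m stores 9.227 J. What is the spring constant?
k = 2·PE/x² = 2·9.227/(0.101)² = 1809 N/m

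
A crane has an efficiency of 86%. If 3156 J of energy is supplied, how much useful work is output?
W_out = η·W_in = 0.86·3156 = 2714.16 J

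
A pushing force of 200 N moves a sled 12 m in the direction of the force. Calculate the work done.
W = F·d = (200)(12) = 2400 J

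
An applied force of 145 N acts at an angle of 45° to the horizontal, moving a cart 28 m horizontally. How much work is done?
W = F·d·cosθ = (145)(28)cos(45°) = 2871 J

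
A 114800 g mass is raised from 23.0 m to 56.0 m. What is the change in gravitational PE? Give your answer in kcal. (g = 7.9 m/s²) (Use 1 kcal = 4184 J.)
Convert to SI: m = 114.8 kg, Δh = 33.0 m
ΔPE = mgΔh = (114.8)(7.9)(33.0) = 29928.4 J = 7.153 kcal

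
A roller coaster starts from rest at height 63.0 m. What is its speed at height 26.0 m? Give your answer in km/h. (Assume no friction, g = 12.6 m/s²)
mgh₁ = mgh₂ + ½mv² ⇒ v = √(2g(h₁−h₂)) = √(2·12.6·37.0) = 30.5352 m/s = 109.9 km/h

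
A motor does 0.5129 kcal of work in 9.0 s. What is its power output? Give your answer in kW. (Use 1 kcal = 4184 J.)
Convert to SI: W = 2145.97 J, t = 9.0 s
P = W/t = 2145.97/9.0 = 238.442 W = 0.2384 kW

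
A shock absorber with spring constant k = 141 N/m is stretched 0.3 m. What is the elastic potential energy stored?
PE = ½kx² = ½(141)(0.3)² = 6.345 J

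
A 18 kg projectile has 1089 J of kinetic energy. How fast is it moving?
v = √(2·KE/m) = √(2·1089/18) = 11.0 m/s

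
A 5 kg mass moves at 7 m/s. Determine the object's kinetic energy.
KE = ½mv² = ½(5)(7)² = 122.5 J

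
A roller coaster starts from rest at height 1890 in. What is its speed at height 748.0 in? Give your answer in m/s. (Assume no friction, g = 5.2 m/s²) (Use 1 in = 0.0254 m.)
Convert to SI: h₁−h₂ = 29.0068 m
mgh₁ = mgh₂ + ½mv² ⇒ v = √(2g(h₁−h₂)) = √(2·5.2·29.0068) = 17.37 m/s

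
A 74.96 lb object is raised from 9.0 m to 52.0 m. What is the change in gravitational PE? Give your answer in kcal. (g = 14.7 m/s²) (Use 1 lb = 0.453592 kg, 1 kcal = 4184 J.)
Convert to SI: m = 34.0013 kg, Δh = 43.0 m
ΔPE = mgΔh = (34.0013)(14.7)(43.0) = 21492.2 J = 5.137 kcal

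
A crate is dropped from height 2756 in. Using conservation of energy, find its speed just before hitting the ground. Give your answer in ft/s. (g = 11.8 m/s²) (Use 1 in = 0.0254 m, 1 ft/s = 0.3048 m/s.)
Convert to SI: h = 70.0024 m
mgh = ½mv² ⇒ v = √(2gh) = √(2·11.8·70.0024) = 40.6455 m/s = 133.4 ft/s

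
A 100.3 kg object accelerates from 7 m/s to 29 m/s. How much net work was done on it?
W = ΔKE = ½m(v₂² − v₁²) = ½(100.3)(29² − 7²) = 39718.8 J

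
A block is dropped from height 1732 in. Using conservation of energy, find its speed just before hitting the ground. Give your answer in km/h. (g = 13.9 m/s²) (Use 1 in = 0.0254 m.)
Convert to SI: h = 43.9928 m
mgh = ½mv² ⇒ v = √(2gh) = √(2·13.9·43.9928) = 34.9714 m/s = 125.9 km/h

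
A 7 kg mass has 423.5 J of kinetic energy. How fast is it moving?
v = √(2·KE/m) = √(2·423.5/7) = 11.0 m/s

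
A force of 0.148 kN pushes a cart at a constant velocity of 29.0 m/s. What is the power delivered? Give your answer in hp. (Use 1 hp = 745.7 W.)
Convert to SI: F = 148.0 N, v = 29.0 m/s
P = Fv = (148.0)(29.0) = 4292.0 W = 5.756 hp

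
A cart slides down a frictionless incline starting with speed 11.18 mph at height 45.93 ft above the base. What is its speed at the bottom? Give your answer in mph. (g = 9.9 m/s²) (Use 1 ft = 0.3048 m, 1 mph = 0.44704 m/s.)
Convert to SI: v₀ = 4.99791 m/s, h = 13.9995 m
½mv₀² + mgh = ½mv² ⇒ v = √(v₀² + 2gh) = √(4.99791² + 2·9.9·13.9995) = 17.383 m/s = 38.88 mph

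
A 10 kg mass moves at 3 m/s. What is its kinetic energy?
KE = ½mv² = ½(10)(3)² = 45.0 J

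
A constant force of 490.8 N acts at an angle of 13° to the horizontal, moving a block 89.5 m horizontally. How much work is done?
W = F·d·cosθ = (490.8)(89.5)cos(13°) = 42800 J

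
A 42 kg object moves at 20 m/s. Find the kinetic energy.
KE = ½mv² = ½(42)(20)² = 8400.0 J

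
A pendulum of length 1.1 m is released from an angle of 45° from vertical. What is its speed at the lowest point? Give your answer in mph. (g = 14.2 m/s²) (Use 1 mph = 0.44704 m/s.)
h = L(1 − cosθ) = 1.1(1 − cos45°) = 0.322183 m
v = √(2gh) = √(2·14.2·0.322183) = 3.02489 m/s = 6.766 mph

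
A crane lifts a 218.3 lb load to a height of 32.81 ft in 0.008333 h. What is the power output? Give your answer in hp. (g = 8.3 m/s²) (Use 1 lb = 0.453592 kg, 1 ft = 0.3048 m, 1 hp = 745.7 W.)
Convert to SI: m = 99.0191 kg, h = 10.0005 m, t = 29.9988 s
P = mgh/t = (99.0191)(8.3)(10.0005)/29.9988 = 273.977 W = 0.3674 hp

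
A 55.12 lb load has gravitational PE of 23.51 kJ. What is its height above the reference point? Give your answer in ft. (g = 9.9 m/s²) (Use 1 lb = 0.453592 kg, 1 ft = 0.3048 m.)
Convert to SI: m = 25.002 kg, PE = 23510.0 J
h = PE/(mg) = 23510.0/(25.002·9.9) = 94.9823 m = 311.6 ft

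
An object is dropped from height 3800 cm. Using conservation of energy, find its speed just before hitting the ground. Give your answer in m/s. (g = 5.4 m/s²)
Convert to SI: h = 38.0 m
mgh = ½mv² ⇒ v = √(2gh) = √(2·5.4·38.0) = 20.26 m/s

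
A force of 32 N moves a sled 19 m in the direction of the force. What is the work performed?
W = F·d = (32)(19) = 608.0 J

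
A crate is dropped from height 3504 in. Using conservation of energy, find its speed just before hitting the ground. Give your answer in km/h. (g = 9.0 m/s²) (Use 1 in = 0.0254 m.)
Convert to SI: h = 89.0016 m
mgh = ½mv² ⇒ v = √(2gh) = √(2·9.0·89.0016) = 40.0254 m/s = 144.1 km/h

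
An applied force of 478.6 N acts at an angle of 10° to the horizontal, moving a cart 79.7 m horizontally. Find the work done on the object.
W = F·d·cosθ = (478.6)(79.7)cos(10°) = 37560 J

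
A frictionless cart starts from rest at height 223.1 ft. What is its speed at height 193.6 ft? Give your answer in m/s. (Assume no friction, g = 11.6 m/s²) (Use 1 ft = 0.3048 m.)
Convert to SI: h₁−h₂ = 8.9916 m
mgh₁ = mgh₂ + ½mv² ⇒ v = √(2g(h₁−h₂)) = √(2·11.6·8.9916) = 14.44 m/s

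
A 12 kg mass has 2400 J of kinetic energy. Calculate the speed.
v = √(2·KE/m) = √(2·2400/12) = 20.0 m/s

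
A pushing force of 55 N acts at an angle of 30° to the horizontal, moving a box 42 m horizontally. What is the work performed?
W = F·d·cosθ = (55)(42)cos(30°) = 2001 J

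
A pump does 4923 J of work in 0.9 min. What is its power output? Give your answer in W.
Convert to SI: W = 4923.0 J, t = 54.0 s
P = W/t = 4923.0/54.0 = 91.17 W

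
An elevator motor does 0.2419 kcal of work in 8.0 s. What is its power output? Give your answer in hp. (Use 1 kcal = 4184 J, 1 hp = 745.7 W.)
Convert to SI: W = 1012.11 J, t = 8.0 s
P = W/t = 1012.11/8.0 = 126.514 W = 0.1697 hp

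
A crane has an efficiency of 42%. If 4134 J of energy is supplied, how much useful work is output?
W_out = η·W_in = 0.42·4134 = 1736.28 J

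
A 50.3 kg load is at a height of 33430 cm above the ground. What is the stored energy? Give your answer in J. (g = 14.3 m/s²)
Convert to SI: m = 50.3 kg, h = 334.3 m
PE = mgh = (50.3)(14.3)(334.3) = 240500 J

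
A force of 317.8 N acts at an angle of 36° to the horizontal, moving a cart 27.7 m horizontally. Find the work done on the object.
W = F·d·cosθ = (317.8)(27.7)cos(36°) = 7122 J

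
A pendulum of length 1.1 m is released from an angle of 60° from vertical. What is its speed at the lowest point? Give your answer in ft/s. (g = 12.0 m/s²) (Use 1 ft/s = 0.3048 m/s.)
h = L(1 − cosθ) = 1.1(1 − cos60°) = 0.55 m
v = √(2gh) = √(2·12.0·0.55) = 3.63318 m/s = 11.92 ft/s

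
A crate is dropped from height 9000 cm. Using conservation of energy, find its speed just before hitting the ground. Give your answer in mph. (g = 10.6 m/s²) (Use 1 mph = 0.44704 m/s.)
Convert to SI: h = 90.0 m
mgh = ½mv² ⇒ v = √(2gh) = √(2·10.6·90.0) = 43.6807 m/s = 97.71 mph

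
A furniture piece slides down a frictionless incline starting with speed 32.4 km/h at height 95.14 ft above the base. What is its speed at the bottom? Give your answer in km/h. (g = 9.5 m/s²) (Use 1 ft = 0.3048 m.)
Convert to SI: v₀ = 9.0 m/s, h = 28.9987 m
½mv₀² + mgh = ½mv² ⇒ v = √(v₀² + 2gh) = √(9.0² + 2·9.5·28.9987) = 25.1391 m/s = 90.5 km/h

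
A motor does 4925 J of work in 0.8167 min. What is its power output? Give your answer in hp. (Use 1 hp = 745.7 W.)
Convert to SI: W = 4925.0 J, t = 49.002 s
P = W/t = 4925.0/49.002 = 100.506 W = 0.1348 hp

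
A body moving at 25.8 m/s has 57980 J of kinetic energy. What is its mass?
m = 2·KE/v² = 2·57980/(25.8)² = 174.2 kg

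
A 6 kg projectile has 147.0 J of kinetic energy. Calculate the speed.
v = √(2·KE/m) = √(2·147.0/6) = 7.0 m/s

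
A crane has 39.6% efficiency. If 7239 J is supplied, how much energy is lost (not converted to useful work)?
W_lost = W_in(1 − η) = 7239·(1 − 0.396) = 4372 J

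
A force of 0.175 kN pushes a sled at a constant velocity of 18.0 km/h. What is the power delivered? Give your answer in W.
Convert to SI: F = 175.0 N, v = 5.0 m/s
P = Fv = (175.0)(5.0) = 875.0 W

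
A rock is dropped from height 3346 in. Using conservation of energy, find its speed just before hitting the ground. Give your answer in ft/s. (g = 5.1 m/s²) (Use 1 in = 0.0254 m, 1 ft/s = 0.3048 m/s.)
Convert to SI: h = 84.9884 m
mgh = ½mv² ⇒ v = √(2gh) = √(2·5.1·84.9884) = 29.4429 m/s = 96.6 ft/s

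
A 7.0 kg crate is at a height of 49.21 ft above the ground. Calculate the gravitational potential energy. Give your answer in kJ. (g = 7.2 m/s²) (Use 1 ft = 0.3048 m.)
Convert to SI: m = 7.0 kg, h = 14.9992 m
PE = mgh = (7.0)(7.2)(14.9992) = 755.96 J = 0.756 kJ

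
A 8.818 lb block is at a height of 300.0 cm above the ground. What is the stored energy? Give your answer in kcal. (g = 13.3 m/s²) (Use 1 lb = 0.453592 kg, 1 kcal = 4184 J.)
Convert to SI: m = 3.99977 kg, h = 3.0 m
PE = mgh = (3.99977)(13.3)(3.0) = 159.591 J = 0.03814 kcal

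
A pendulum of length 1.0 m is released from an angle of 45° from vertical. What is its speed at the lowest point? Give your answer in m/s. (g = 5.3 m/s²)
h = L(1 − cosθ) = 1.0(1 − cos45°) = 0.292893 m
v = √(2gh) = √(2·5.3·0.292893) = 1.762 m/s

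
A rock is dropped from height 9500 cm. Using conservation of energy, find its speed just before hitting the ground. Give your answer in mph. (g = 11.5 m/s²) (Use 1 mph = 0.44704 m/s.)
Convert to SI: h = 95.0 m
mgh = ½mv² ⇒ v = √(2gh) = √(2·11.5·95.0) = 46.744 m/s = 104.6 mph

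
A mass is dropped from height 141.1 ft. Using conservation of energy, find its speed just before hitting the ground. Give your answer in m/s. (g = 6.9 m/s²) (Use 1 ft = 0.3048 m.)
Convert to SI: h = 43.0073 m
mgh = ½mv² ⇒ v = √(2gh) = √(2·6.9·43.0073) = 24.36 m/s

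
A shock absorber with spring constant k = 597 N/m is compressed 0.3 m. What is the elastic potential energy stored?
PE = ½kx² = ½(597)(0.3)² = 26.87 J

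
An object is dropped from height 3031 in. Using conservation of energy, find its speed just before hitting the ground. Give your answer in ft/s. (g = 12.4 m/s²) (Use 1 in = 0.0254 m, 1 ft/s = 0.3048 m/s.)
Convert to SI: h = 76.9874 m
mgh = ½mv² ⇒ v = √(2gh) = √(2·12.4·76.9874) = 43.6954 m/s = 143.4 ft/s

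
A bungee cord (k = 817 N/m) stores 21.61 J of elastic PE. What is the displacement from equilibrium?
x = √(2·PE/k) = √(2·21.61/817) = 0.23 m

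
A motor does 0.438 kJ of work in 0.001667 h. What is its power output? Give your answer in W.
Convert to SI: W = 438.0 J, t = 6.0012 s
P = W/t = 438.0/6.0012 = 72.99 W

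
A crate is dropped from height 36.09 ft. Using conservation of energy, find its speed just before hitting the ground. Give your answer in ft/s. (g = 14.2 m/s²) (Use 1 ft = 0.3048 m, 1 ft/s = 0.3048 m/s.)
Convert to SI: h = 11.0002 m
mgh = ½mv² ⇒ v = √(2gh) = √(2·14.2·11.0002) = 17.675 m/s = 57.99 ft/s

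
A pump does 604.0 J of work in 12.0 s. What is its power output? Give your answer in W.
P = W/t = 604.0/12.0 = 50.33 W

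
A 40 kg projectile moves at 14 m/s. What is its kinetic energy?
KE = ½mv² = ½(40)(14)² = 3920.0 J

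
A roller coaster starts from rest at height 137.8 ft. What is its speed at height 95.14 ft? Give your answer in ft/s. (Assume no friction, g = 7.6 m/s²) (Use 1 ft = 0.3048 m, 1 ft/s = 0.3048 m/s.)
Convert to SI: h₁−h₂ = 13.0028 m
mgh₁ = mgh₂ + ½mv² ⇒ v = √(2g(h₁−h₂)) = √(2·7.6·13.0028) = 14.0585 m/s = 46.12 ft/s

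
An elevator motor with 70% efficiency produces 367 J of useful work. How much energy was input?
W_in = W_out/η = 367/0.7 = 524.3 J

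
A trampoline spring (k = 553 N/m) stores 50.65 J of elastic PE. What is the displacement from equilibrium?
x = √(2·PE/k) = √(2·50.65/553) = 0.428 m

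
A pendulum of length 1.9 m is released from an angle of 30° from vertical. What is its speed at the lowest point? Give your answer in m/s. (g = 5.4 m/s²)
h = L(1 − cosθ) = 1.9(1 − cos30°) = 0.254552 m
v = √(2gh) = √(2·5.4·0.254552) = 1.658 m/s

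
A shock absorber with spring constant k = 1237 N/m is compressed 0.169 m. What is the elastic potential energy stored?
PE = ½kx² = ½(1237)(0.169)² = 17.66 J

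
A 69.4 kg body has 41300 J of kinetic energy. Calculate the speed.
v = √(2·KE/m) = √(2·41300/69.4) = 34.5 m/s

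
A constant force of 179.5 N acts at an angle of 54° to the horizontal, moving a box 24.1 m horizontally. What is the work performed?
W = F·d·cosθ = (179.5)(24.1)cos(54°) = 2543 J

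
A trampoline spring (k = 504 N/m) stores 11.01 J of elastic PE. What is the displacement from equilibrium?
x = √(2·PE/k) = √(2·11.01/504) = 0.209 m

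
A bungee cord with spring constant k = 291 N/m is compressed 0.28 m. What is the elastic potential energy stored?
PE = ½kx² = ½(291)(0.28)² = 11.41 J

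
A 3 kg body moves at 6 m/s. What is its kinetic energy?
KE = ½mv² = ½(3)(6)² = 54.0 J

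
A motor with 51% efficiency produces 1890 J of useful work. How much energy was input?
W_in = W_out/η = 1890/0.51 = 3706 J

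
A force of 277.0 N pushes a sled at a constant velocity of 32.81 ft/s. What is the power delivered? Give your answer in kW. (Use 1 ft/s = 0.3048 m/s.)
Convert to SI: F = 277.0 N, v = 10.0005 m/s
P = Fv = (277.0)(10.0005) = 2770.14 W = 2.77 kW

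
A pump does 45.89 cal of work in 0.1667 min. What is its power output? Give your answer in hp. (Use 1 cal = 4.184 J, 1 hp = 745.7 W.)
Convert to SI: W = 192.004 J, t = 10.002 s
P = W/t = 192.004/10.002 = 19.1965 W = 0.02574 hp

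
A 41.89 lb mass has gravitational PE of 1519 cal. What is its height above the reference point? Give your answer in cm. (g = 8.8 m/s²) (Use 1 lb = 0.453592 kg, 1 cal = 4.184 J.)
Convert to SI: m = 19.001 kg, PE = 6355.5 J
h = PE/(mg) = 6355.5/(19.001·8.8) = 38.0094 m = 3801 cm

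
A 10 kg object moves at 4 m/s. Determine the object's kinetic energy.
KE = ½mv² = ½(10)(4)² = 80.0 J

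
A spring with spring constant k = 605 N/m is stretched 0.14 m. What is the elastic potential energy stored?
PE = ½kx² = ½(605)(0.14)² = 5.929 J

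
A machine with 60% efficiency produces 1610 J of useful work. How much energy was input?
W_in = W_out/η = 1610/0.6 = 2683 J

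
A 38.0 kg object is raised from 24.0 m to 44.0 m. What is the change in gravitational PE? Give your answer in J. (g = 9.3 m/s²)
ΔPE = mgΔh = (38.0)(9.3)(20.0) = 7068 J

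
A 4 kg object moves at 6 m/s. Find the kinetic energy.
KE = ½mv² = ½(4)(6)² = 72.0 J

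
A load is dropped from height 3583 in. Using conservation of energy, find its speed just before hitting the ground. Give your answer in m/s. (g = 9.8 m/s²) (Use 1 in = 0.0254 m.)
Convert to SI: h = 91.0082 m
mgh = ½mv² ⇒ v = √(2gh) = √(2·9.8·91.0082) = 42.23 m/s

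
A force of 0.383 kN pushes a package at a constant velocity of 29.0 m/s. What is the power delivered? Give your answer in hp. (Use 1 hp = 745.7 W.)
Convert to SI: F = 383.0 N, v = 29.0 m/s
P = Fv = (383.0)(29.0) = 11107.0 W = 14.89 hp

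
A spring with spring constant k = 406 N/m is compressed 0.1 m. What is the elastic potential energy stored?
PE = ½kx² = ½(406)(0.1)² = 2.03 J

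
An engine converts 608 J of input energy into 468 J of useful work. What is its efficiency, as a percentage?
η = W_out/W_in = 468/608 = 76.97%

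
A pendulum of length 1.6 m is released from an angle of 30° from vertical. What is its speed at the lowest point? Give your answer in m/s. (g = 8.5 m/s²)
h = L(1 − cosθ) = 1.6(1 − cos30°) = 0.214359 m
v = √(2gh) = √(2·8.5·0.214359) = 1.909 m/s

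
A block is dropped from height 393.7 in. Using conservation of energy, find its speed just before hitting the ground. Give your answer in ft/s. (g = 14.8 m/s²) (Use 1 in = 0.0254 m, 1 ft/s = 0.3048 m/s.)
Convert to SI: h = 9.99998 m
mgh = ½mv² ⇒ v = √(2gh) = √(2·14.8·9.99998) = 17.2046 m/s = 56.45 ft/s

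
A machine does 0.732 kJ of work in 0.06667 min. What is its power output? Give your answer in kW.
Convert to SI: W = 732.0 J, t = 4.0002 s
P = W/t = 732.0/4.0002 = 182.991 W = 0.183 kW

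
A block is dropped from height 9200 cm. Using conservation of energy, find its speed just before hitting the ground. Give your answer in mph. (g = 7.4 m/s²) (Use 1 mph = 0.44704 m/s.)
Convert to SI: h = 92.0 m
mgh = ½mv² ⇒ v = √(2gh) = √(2·7.4·92.0) = 36.8999 m/s = 82.54 mph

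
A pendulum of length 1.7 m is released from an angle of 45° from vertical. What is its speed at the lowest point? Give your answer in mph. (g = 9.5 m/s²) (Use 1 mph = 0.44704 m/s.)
h = L(1 − cosθ) = 1.7(1 − cos45°) = 0.497918 m
v = √(2gh) = √(2·9.5·0.497918) = 3.07578 m/s = 6.88 mph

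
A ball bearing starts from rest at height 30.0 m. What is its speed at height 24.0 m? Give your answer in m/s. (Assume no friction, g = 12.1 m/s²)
mgh₁ = mgh₂ + ½mv² ⇒ v = √(2g(h₁−h₂)) = √(2·12.1·6.0) = 12.05 m/s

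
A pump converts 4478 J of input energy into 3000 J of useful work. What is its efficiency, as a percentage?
η = W_out/W_in = 3000/4478 = 66.99%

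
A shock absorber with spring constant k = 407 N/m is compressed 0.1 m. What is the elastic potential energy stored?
PE = ½kx² = ½(407)(0.1)² = 2.035 J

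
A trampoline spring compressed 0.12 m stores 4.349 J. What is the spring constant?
k = 2·PE/x² = 2·4.349/(0.12)² = 604.0 N/m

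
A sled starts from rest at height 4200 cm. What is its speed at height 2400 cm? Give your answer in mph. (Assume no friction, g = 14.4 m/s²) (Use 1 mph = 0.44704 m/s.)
Convert to SI: h₁−h₂ = 18.0 m
mgh₁ = mgh₂ + ½mv² ⇒ v = √(2g(h₁−h₂)) = √(2·14.4·18.0) = 22.7684 m/s = 50.93 mph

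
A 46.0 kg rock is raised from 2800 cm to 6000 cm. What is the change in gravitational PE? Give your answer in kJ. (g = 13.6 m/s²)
Convert to SI: m = 46.0 kg, Δh = 32.0 m
ΔPE = mgΔh = (46.0)(13.6)(32.0) = 20019.2 J = 20.02 kJ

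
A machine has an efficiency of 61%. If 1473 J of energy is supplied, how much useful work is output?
W_out = η·W_in = 0.61·1473 = 898.53 J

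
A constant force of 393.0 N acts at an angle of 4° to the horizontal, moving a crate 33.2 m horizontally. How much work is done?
W = F·d·cosθ = (393.0)(33.2)cos(4°) = 13020 J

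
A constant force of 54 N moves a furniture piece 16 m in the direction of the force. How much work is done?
W = F·d = (54)(16) = 864.0 J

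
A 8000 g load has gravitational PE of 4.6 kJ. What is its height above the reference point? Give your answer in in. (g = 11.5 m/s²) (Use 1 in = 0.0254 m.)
Convert to SI: m = 8.0 kg, PE = 4600.0 J
h = PE/(mg) = 4600.0/(8.0·11.5) = 50.0 m = 1969 in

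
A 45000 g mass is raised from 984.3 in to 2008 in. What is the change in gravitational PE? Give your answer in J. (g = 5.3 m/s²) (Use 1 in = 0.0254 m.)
Convert to SI: m = 45.0 kg, Δh = 26.002 m
ΔPE = mgΔh = (45.0)(5.3)(26.002) = 6201 J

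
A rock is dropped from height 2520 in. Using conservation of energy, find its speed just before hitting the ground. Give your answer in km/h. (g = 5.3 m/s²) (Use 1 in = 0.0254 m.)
Convert to SI: h = 64.008 m
mgh = ½mv² ⇒ v = √(2gh) = √(2·5.3·64.008) = 26.0477 m/s = 93.77 km/h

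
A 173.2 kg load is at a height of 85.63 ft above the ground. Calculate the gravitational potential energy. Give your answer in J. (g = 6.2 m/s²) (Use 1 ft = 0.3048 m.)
Convert to SI: m = 173.2 kg, h = 26.1 m
PE = mgh = (173.2)(6.2)(26.1) = 28030 J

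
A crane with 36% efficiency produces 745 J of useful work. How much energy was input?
W_in = W_out/η = 745/0.36 = 2069 J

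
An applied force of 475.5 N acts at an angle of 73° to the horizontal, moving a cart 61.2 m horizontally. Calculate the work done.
W = F·d·cosθ = (475.5)(61.2)cos(73°) = 8508 J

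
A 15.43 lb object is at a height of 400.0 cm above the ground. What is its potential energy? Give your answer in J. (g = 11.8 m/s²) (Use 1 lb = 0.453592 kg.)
Convert to SI: m = 6.99892 kg, h = 4.0 m
PE = mgh = (6.99892)(11.8)(4.0) = 330.3 J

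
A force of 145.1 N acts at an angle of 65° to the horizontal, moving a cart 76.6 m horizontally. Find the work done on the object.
W = F·d·cosθ = (145.1)(76.6)cos(65°) = 4697 J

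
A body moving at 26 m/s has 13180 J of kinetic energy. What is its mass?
m = 2·KE/v² = 2·13180/(26)² = 38.99 kg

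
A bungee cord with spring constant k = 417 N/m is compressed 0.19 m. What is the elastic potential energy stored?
PE = ½kx² = ½(417)(0.19)² = 7.527 J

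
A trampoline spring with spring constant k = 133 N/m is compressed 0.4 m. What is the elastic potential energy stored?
PE = ½kx² = ½(133)(0.4)² = 10.64 J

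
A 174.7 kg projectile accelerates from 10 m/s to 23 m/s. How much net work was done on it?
W = ΔKE = ½m(v₂² − v₁²) = ½(174.7)(23² − 10²) = 37473.15 J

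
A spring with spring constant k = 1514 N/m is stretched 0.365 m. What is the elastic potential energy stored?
PE = ½kx² = ½(1514)(0.365)² = 100.9 J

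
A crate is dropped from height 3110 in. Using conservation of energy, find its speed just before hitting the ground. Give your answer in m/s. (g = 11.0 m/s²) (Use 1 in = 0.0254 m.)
Convert to SI: h = 78.994 m
mgh = ½mv² ⇒ v = √(2gh) = √(2·11.0·78.994) = 41.69 m/s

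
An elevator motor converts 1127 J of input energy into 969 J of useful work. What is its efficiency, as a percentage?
η = W_out/W_in = 969/1127 = 85.98%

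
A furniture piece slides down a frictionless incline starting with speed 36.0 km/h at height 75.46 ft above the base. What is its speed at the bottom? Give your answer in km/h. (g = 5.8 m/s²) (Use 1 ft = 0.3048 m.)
Convert to SI: v₀ = 10.0 m/s, h = 23.0002 m
½mv₀² + mgh = ½mv² ⇒ v = √(v₀² + 2gh) = √(10.0² + 2·5.8·23.0002) = 19.1521 m/s = 68.95 km/h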